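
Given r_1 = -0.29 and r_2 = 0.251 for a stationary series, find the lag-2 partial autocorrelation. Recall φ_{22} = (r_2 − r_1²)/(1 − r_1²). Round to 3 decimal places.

φ_{22} = (r_2 − r_1²) / (1 − r_1²)
r_1² = (-0.29)² = 0.0841
Numerator = 0.251 − 0.0841 = 0.1669; denominator = 1 − 0.0841 = 0.9159
φ_{22} = 0.1669 / 0.9159 = 0.182

0.182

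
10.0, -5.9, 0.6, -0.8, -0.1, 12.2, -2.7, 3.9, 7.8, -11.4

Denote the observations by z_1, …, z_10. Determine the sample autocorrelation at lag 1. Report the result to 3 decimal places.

Mean z̄ = (10.0 − 5.9 + 0.6 − 0.8 − 0.1 + 12.2 − 2.7 + 3.9 + 7.8 − 11.4)/10 = 1.3600
Numerator Σ_{t=1}^{9}(z_t−z̄)(z_{t+1}−z̄) = -188.3796
Denominator Σ(z_t−z̄)² = 479.4640
r_1 = -188.3796 / 479.4640 = -0.393

-0.393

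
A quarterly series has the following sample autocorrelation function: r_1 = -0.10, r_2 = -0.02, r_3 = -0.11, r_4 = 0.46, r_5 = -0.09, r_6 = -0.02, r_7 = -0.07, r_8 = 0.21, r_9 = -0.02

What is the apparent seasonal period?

4

The largest autocorrelation is r_4 = 0.46, with a weaker echo at lag 8 (0.21); the remaining lags stay at or below -0.02.
The dominant spike at lag 4 indicates a seasonal period of 4.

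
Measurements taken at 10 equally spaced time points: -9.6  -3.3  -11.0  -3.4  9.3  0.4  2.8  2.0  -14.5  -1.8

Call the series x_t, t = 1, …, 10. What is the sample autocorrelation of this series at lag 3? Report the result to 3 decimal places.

Mean x̄ = (-9.6 − 3.3 − 11.0 − 3.4 + 9.3 + 0.4 + 2.8 + 2.0 − 14.5 − 1.8)/10 = -2.9100
Numerator Σ_{t=1}^{7}(x_t−x̄)(x_{t+3}−x̄) = -3.1333
Denominator Σ(x_t−x̄)² = 462.9090
r_3 = -3.1333 / 462.9090 = -0.007

-0.007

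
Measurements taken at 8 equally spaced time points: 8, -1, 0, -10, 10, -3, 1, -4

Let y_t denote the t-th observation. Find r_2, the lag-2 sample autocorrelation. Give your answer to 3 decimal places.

Mean ȳ = (8 − 1 + 0 − 10 + 10 − 3 + 1 − 4)/8 = 0.1250
Numerator Σ_{t=1}^{6}(y_t−ȳ)(y_{t+2}−ȳ) = 62.3438
Denominator Σ(y_t−ȳ)² = 290.8750
r_2 = 62.3438 / 290.8750 = 0.214

0.214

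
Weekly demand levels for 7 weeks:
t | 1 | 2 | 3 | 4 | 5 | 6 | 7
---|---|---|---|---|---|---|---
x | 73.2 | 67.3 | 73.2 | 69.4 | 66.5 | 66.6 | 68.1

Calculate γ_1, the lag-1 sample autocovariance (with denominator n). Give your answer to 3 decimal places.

-0.729

Mean x̄ = (73.2 + 67.3 + 73.2 + 69.4 + 66.5 + 66.6 + 68.1)/7 = 69.1857
Deviations: 4.0143, -1.8857, 4.0143, 0.2143, -2.6857, -2.5857, -1.0857
Σ_{t=1}^{6}(x_t−x̄)(x_{t+1}−x̄) = -5.1031
γ_1 = -5.1031 / 7 = -0.729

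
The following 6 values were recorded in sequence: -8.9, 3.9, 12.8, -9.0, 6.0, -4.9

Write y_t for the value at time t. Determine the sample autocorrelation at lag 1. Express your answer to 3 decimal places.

-0.459

Mean ȳ = (-8.9 + 3.9 + 12.8 − 9.0 + 6.0 − 4.9)/6 = -0.0167
Numerator Σ_{t=1}^{5}(y_t−ȳ)(y_{t+1}−ȳ) = -183.1619
Denominator Σ(y_t−ȳ)² = 399.2683
r_1 = -183.1619 / 399.2683 = -0.459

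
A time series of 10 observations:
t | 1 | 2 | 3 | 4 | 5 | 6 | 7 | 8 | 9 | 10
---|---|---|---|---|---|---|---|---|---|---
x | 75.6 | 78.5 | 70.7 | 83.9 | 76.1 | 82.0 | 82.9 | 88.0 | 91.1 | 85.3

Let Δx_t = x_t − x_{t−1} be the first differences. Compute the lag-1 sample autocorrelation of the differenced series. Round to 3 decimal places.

-0.706

First differences Δx: 2.9, -7.8, 13.2, -7.8, 5.9, 0.9, 5.1, 3.1, -5.8
Mean of differences = 1.0778
Numerator Σ(Δx_t−Δx̄)(Δx_{t+1}−Δx̄) = -281.5716
Denominator Σ(Δx_t−Δx̄)² = 398.7556
r_1(Δx) = -281.5716 / 398.7556 = -0.706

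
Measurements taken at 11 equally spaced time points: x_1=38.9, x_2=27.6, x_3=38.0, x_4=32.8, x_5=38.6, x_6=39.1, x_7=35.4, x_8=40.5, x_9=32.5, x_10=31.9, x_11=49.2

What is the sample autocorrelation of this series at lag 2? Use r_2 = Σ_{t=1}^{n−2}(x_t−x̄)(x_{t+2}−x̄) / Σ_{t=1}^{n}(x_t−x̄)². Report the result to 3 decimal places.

-0.083

Mean x̄ = (38.9 + 27.6 + 38.0 + 32.8 + 38.6 + 39.1 + 35.4 + 40.5 + 32.5 + 31.9 + 49.2)/11 = 36.7727
Numerator Σ_{t=1}^{9}(x_t−x̄)(x_{t+2}−x̄) = -27.1806
Denominator Σ(x_t−x̄)² = 326.9218
r_2 = -27.1806 / 326.9218 = -0.083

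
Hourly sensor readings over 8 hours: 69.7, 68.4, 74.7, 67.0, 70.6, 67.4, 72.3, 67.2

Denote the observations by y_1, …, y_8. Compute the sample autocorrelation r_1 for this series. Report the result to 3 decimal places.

-0.695

Mean ȳ = (69.7 + 68.4 + 74.7 + 67.0 + 70.6 + 67.4 + 72.3 + 67.2)/8 = 69.6625
Numerator Σ_{t=1}^{7}(y_t−ȳ)(y_{t+1}−ȳ) = -36.8989
Denominator Σ(y_t−ȳ)² = 53.0788
r_1 = -36.8989 / 53.0788 = -0.695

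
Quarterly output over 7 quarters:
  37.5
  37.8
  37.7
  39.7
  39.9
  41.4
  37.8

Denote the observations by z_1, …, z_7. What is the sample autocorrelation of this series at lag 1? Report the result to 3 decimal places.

Mean z̄ = (37.5 + 37.8 + 37.7 + 39.7 + 39.9 + 41.4 + 37.8)/7 = 38.8286
Deviations from mean: -1.3286, -1.0286, -1.1286, 0.8714, 1.0714, 2.5714, -1.0286
Σ(z_t−z̄)(z_{t+1}−z̄) = (1.3665) + (1.1608) + (-0.9835) + (0.9337) + (2.7551) + (-2.6449) = 2.5878
Denominator Σ(z_t−z̄)² = 13.6743
r_1 = 2.5878 / 13.6743 = 0.189

0.189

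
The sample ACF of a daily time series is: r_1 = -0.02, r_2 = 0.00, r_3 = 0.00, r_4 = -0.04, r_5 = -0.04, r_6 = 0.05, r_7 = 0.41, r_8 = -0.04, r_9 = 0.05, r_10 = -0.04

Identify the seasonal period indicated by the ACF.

The largest autocorrelation is r_7 = 0.41; the remaining lags stay at or below 0.05.
The dominant spike at lag 7 indicates a seasonal period of 7.

7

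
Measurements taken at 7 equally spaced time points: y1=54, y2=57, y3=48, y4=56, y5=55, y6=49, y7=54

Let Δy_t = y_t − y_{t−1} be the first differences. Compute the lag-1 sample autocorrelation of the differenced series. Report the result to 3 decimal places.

First differences Δy: 3, -9, 8, -1, -6, 5
Mean of differences = 0.0000
Numerator Σ(Δy_t−Δȳ)(Δy_{t+1}−Δȳ) = -131.0000
Denominator Σ(Δy_t−Δȳ)² = 216.0000
r_1(Δy) = -131.0000 / 216.0000 = -0.606

-0.606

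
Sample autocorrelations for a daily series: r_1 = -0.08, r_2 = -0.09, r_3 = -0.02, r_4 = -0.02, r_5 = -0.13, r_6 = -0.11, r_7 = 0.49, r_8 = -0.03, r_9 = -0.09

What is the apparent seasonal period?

7

The largest autocorrelation is r_7 = 0.49; the remaining lags stay at or below -0.02.
The dominant spike at lag 7 indicates a seasonal period of 7.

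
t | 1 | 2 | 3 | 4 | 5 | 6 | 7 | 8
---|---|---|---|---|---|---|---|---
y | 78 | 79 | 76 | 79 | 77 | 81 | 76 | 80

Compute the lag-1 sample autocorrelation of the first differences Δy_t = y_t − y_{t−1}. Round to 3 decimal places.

-0.821

First differences Δy: 1, -3, 3, -2, 4, -5, 4
Mean of differences = 0.2857
Numerator Σ(Δy_t−Δȳ)(Δy_{t+1}−Δȳ) = -65.2245
Denominator Σ(Δy_t−Δȳ)² = 79.4286
r_1(Δy) = -65.2245 / 79.4286 = -0.821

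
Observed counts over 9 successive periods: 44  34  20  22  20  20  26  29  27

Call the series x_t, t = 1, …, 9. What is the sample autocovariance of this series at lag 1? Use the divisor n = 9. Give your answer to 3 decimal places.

Mean x̄ = (44 + 34 + 20 + 22 + 20 + 20 + 26 + 29 + 27)/9 = 26.8889
Σ_{t=1}^{8}(x_t−x̄)(x_{t+1}−x̄) = 191.9877
γ_1 = 191.9877 / 9 = 21.332

21.332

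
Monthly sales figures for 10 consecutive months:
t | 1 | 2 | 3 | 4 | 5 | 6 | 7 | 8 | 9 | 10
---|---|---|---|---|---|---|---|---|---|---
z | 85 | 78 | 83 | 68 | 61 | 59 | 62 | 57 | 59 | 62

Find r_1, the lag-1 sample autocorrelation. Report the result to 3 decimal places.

0.636

Mean z̄ = (85 + 78 + 83 + 68 + 61 + 59 + 62 + 57 + 59 + 62)/10 = 67.4000
Numerator Σ_{t=1}^{9}(z_t−z̄)(z_{t+1}−z̄) = 645.4400
Denominator Σ(z_t−z̄)² = 1014.4000
r_1 = 645.4400 / 1014.4000 = 0.636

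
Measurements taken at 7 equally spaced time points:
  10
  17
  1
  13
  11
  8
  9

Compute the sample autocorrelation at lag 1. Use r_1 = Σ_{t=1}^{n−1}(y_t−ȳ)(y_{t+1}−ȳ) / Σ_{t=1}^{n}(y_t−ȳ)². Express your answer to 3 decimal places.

-0.601

Mean ȳ = (10 + 17 + 1 + 13 + 11 + 8 + 9)/7 = 9.8571
Deviations from mean: 0.1429, 7.1429, -8.8571, 3.1429, 1.1429, -1.8571, -0.8571
Σ(y_t−ȳ)(y_{t+1}−ȳ) = (1.0204) + (-63.2653) + (-27.8367) + (3.5918) + (-2.1224) + (1.5918) = -87.0204
Denominator Σ(y_t−ȳ)² = 144.8571
r_1 = -87.0204 / 144.8571 = -0.601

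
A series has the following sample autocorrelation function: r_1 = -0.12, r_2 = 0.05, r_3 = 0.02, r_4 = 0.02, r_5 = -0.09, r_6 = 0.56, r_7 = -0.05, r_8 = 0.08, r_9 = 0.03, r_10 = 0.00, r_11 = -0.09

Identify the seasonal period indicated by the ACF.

6

The largest autocorrelation is r_6 = 0.56; the remaining lags stay at or below 0.08.
The dominant spike at lag 6 indicates a seasonal period of 6.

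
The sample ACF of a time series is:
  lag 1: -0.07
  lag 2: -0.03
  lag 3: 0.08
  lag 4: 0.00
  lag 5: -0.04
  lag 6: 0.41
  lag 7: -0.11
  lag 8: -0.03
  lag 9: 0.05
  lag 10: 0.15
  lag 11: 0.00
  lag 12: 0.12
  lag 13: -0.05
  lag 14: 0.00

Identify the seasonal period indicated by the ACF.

6

The largest autocorrelation is r_6 = 0.41; the remaining lags stay at or below 0.15.
The dominant spike at lag 6 indicates a seasonal period of 6.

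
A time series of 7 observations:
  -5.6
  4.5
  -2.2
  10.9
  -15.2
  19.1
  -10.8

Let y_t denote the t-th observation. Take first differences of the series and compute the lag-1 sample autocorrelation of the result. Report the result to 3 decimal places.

First differences Δy: 10.1, -6.7, 13.1, -26.1, 34.3, -29.9
Mean of differences = -0.8667
Numerator Σ(Δy_t−Δȳ)(Δy_{t+1}−Δȳ) = -2406.2478
Denominator Σ(Δy_t−Δȳ)² = 3065.7133
r_1(Δy) = -2406.2478 / 3065.7133 = -0.785

-0.785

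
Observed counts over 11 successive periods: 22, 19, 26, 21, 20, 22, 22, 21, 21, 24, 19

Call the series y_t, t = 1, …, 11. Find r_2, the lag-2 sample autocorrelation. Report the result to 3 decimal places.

-0.114

Mean ȳ = (22 + 19 + 26 + 21 + 20 + 22 + 22 + 21 + 21 + 24 + 19)/11 = 21.5455
Numerator Σ_{t=1}^{9}(y_t−ȳ)(y_{t+2}−ȳ) = -4.8678
Denominator Σ(y_t−ȳ)² = 42.7273
r_2 = -4.8678 / 42.7273 = -0.114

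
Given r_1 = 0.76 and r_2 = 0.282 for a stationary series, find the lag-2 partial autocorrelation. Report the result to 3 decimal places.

-0.700

φ_{22} = (r_2 − r_1²) / (1 − r_1²)
r_1² = (0.76)² = 0.5776
Numerator = 0.282 − 0.5776 = -0.2956; denominator = 1 − 0.5776 = 0.4224
φ_{22} = -0.2956 / 0.4224 = -0.700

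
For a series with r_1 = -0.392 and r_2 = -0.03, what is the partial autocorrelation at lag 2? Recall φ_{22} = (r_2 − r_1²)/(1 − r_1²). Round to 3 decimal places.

-0.217

φ_{22} = (r_2 − r_1²) / (1 − r_1²)
r_1² = (-0.392)² = 0.153664
Numerator = -0.03 − 0.1537 = -0.1837; denominator = 1 − 0.1537 = 0.8463
φ_{22} = -0.1837 / 0.8463 = -0.217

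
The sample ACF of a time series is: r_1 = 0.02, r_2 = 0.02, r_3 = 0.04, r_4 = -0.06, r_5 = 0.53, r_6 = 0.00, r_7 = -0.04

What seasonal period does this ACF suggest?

5

The largest autocorrelation is r_5 = 0.53; the remaining lags stay at or below 0.04.
The dominant spike at lag 5 indicates a seasonal period of 5.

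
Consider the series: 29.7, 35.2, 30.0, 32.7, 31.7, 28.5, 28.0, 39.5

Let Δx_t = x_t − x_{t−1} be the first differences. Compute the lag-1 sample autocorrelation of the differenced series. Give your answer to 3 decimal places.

-0.196

First differences Δx: 5.5, -5.2, 2.7, -1.0, -3.2, -0.5, 11.5
Mean of differences = 1.4000
Numerator Σ(Δx_t−Δx̄)(Δx_{t+1}−Δx̄) = -38.1700
Denominator Σ(Δx_t−Δx̄)² = 194.6000
r_1(Δx) = -38.1700 / 194.6000 = -0.196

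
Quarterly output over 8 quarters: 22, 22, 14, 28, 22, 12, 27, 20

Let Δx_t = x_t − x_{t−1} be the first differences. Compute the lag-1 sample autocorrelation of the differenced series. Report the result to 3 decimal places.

First differences Δx: 0, -8, 14, -6, -10, 15, -7
Mean of differences = -0.2857
Numerator Σ(Δx_t−Δx̄)(Δx_{t+1}−Δx̄) = -389.6531
Denominator Σ(Δx_t−Δx̄)² = 669.4286
r_1(Δx) = -389.6531 / 669.4286 = -0.582

-0.582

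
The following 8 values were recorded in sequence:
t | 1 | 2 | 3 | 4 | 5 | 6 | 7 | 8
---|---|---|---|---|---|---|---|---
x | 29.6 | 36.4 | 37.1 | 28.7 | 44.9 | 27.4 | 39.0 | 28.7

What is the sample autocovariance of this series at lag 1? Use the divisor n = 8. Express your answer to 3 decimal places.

Mean x̄ = (29.6 + 36.4 + 37.1 + 28.7 + 44.9 + 27.4 + 39.0 + 28.7)/8 = 33.9750
Deviations: -4.3750, 2.4250, 3.1250, -5.2750, 10.9250, -6.5750, 5.0250, -5.2750
Σ_{t=1}^{7}(x_t−x̄)(x_{t+1}−x̄) = -208.5231
γ_1 = -208.5231 / 8 = -26.065

-26.065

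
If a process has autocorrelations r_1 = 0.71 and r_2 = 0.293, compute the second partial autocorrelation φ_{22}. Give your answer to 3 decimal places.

φ_{22} = (r_2 − r_1²) / (1 − r_1²)
r_1² = (0.71)² = 0.5041
Numerator = 0.293 − 0.5041 = -0.2111; denominator = 1 − 0.5041 = 0.4959
φ_{22} = -0.2111 / 0.4959 = -0.426

-0.426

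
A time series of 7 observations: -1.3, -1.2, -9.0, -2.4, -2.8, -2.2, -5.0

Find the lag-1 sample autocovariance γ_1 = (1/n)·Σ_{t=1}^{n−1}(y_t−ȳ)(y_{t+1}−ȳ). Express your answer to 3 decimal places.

-1.987

Mean ȳ = (-1.3 − 1.2 − 9.0 − 2.4 − 2.8 − 2.2 − 5.0)/7 = -3.4143
Deviations: 2.1143, 2.2143, -5.5857, 1.0143, 0.6143, 1.2143, -1.5857
Σ_{t=1}^{6}(y_t−ȳ)(y_{t+1}−ȳ) = -13.9088
γ_1 = -13.9088 / 7 = -1.987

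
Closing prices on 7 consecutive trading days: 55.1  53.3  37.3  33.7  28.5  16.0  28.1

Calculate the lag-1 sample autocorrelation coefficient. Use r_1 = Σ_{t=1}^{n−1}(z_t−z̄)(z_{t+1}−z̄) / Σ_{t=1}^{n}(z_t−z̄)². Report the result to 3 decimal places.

0.568

Mean z̄ = (55.1 + 53.3 + 37.3 + 33.7 + 28.5 + 16.0 + 28.1)/7 = 36.0000
Deviations from mean: 19.1000, 17.3000, 1.3000, -2.3000, -7.5000, -20.0000, -7.9000
Numerator Σ_{t=1}^{6}(z_t−z̄)(z_{t+1}−z̄) = 675.1800
Denominator Σ(z_t−z̄)² = 1189.7400
r_1 = 675.1800 / 1189.7400 = 0.568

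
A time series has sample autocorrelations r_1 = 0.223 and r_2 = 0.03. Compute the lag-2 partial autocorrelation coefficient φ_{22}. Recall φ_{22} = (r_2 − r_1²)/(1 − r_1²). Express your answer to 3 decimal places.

-0.021

φ_{22} = (r_2 − r_1²) / (1 − r_1²)
r_1² = (0.223)² = 0.049729
Numerator = 0.03 − 0.0497 = -0.0197; denominator = 1 − 0.0497 = 0.9503
φ_{22} = -0.0197 / 0.9503 = -0.021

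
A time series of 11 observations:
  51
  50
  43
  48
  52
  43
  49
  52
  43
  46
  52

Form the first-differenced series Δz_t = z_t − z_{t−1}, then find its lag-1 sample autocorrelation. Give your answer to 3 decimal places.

-0.337

First differences Δz: -1, -7, 5, 4, -9, 6, 3, -9, 3, 6
Mean of differences = 0.1000
Numerator Σ(Δz_t−Δz̄)(Δz_{t+1}−Δz̄) = -115.6100
Denominator Σ(Δz_t−Δz̄)² = 342.9000
r_1(Δz) = -115.6100 / 342.9000 = -0.337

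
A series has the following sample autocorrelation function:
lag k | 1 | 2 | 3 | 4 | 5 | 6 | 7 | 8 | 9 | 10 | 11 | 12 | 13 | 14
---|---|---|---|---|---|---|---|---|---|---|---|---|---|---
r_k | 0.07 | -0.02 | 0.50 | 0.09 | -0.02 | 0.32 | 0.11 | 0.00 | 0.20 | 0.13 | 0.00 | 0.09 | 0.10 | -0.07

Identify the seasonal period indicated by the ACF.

The largest autocorrelation is r_3 = 0.50, with weaker echoes at lags 6 (0.32) and 9 (0.20); the remaining lags stay at or below 0.13.
The dominant spike at lag 3 indicates a seasonal period of 3.

3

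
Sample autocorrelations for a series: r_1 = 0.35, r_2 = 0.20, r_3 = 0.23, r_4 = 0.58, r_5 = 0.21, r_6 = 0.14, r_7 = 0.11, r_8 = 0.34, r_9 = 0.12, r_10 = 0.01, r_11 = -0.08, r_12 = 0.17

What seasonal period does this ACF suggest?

The largest autocorrelation is r_4 = 0.58; the remaining lags stay at or below 0.35. The elevated value at lag 1 (0.35), dropping to 0.20 at lag 2, reflects decaying short-term dependence rather than seasonality.
The dominant spike at lag 4 indicates a seasonal period of 4.

4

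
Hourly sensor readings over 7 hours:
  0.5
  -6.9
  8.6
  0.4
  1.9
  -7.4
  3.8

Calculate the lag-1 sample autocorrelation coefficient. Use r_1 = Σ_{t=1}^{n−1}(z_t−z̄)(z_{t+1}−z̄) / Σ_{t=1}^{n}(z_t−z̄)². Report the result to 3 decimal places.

Mean z̄ = (0.5 − 6.9 + 8.6 + 0.4 + 1.9 − 7.4 + 3.8)/7 = 0.1286
Deviations from mean: 0.3714, -7.0286, 8.4714, 0.2714, 1.7714, -7.5286, 3.6714
Numerator Σ_{t=1}^{6}(z_t−z̄)(z_{t+1}−z̄) = -100.3494
Denominator Σ(z_t−z̄)² = 194.6743
r_1 = -100.3494 / 194.6743 = -0.515

-0.515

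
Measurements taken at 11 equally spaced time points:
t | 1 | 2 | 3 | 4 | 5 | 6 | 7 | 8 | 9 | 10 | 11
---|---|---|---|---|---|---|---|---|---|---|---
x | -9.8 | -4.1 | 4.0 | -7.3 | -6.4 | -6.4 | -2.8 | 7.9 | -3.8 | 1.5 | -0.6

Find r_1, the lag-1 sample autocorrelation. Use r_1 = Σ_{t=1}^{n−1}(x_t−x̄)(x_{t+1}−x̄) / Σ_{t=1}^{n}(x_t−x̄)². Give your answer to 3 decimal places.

-0.032

Mean x̄ = (-9.8 − 4.1 + 4.0 − 7.3 − 6.4 − 6.4 − 2.8 + 7.9 − 3.8 + 1.5 − 0.6)/11 = -2.5273
Numerator Σ_{t=1}^{10}(x_t−x̄)(x_{t+1}−x̄) = -8.9217
Denominator Σ(x_t−x̄)² = 281.1018
r_1 = -8.9217 / 281.1018 = -0.032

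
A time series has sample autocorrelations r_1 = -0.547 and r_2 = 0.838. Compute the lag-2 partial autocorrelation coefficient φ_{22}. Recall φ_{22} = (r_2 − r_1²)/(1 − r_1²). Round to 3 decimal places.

φ_{22} = (r_2 − r_1²) / (1 − r_1²)
r_1² = (-0.547)² = 0.299209
Numerator = 0.838 − 0.2992 = 0.5388; denominator = 1 − 0.2992 = 0.7008
φ_{22} = 0.5388 / 0.7008 = 0.769

0.769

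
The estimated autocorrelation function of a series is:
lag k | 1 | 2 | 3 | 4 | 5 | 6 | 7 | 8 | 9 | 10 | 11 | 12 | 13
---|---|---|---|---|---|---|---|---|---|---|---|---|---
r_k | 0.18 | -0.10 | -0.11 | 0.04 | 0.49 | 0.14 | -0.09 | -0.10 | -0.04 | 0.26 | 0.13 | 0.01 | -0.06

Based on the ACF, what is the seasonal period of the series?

5

The largest autocorrelation is r_5 = 0.49, with a weaker echo at lag 10 (0.26); the remaining lags stay at or below 0.18.
The dominant spike at lag 5 indicates a seasonal period of 5.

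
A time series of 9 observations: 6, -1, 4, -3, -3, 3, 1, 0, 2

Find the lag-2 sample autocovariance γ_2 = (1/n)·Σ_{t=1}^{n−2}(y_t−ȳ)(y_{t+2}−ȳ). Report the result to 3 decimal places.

Mean ȳ = (6 − 1 + 4 − 3 − 3 + 3 + 1 + 0 + 2)/9 = 1.0000
Σ_{t=1}^{7}(y_t−ȳ)(y_{t+2}−ȳ) = 1.0000
γ_2 = 1.0000 / 9 = 0.111

0.111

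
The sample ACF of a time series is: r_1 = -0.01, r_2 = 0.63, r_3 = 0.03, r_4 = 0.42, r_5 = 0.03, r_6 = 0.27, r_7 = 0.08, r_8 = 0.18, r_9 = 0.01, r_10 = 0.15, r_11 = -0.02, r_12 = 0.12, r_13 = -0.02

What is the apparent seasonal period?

The largest autocorrelation is r_2 = 0.63, with weaker echoes at lags 4 (0.42), 6 (0.27), 8 (0.18) and 10 (0.15); the remaining lags stay at or below 0.12.
The dominant spike at lag 2 indicates a seasonal period of 2.

2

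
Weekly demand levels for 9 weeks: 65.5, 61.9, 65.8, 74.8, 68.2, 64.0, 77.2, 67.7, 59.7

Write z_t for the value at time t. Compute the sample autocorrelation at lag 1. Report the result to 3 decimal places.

-0.080

Mean z̄ = (65.5 + 61.9 + 65.8 + 74.8 + 68.2 + 64.0 + 77.2 + 67.7 + 59.7)/9 = 67.2000
Numerator Σ_{t=1}^{8}(z_t−z̄)(z_{t+1}−z̄) = -20.5600
Denominator Σ(z_t−z̄)² = 258.4400
r_1 = -20.5600 / 258.4400 = -0.080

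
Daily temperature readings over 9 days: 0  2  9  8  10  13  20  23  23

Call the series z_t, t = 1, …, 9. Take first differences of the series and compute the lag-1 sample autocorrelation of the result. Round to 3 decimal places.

-0.266

First differences Δz: 2, 7, -1, 2, 3, 7, 3, 0
Mean of differences = 2.8750
Numerator Σ(Δz_t−Δz̄)(Δz_{t+1}−Δz̄) = -15.6406
Denominator Σ(Δz_t−Δz̄)² = 58.8750
r_1(Δz) = -15.6406 / 58.8750 = -0.266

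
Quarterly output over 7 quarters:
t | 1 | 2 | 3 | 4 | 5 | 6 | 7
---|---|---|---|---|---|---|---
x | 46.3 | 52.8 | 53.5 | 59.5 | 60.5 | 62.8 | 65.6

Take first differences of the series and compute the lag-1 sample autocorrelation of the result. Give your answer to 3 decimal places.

First differences Δx: 6.5, 0.7, 6.0, 1.0, 2.3, 2.8
Mean of differences = 3.2167
Numerator Σ(Δx_t−Δx̄)(Δx_{t+1}−Δx̄) = -19.0236
Denominator Σ(Δx_t−Δx̄)² = 30.7883
r_1(Δx) = -19.0236 / 30.7883 = -0.618

-0.618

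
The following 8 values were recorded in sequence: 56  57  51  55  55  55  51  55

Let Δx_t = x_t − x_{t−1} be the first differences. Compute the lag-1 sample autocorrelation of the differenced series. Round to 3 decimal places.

First differences Δx: 1, -6, 4, 0, 0, -4, 4
Mean of differences = -0.1429
Numerator Σ(Δx_t−Δx̄)(Δx_{t+1}−Δx̄) = -46.8776
Denominator Σ(Δx_t−Δx̄)² = 84.8571
r_1(Δx) = -46.8776 / 84.8571 = -0.552

-0.552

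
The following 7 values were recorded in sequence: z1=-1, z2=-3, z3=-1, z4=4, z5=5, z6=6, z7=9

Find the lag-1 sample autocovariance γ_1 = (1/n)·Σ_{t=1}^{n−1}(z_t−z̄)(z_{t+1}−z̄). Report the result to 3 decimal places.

Mean z̄ = (-1 − 3 − 1 + 4 + 5 + 6 + 9)/7 = 2.7143
Σ_{t=1}^{6}(z_t−z̄)(z_{t+1}−z̄) = 68.7755
γ_1 = 68.7755 / 7 = 9.825

9.825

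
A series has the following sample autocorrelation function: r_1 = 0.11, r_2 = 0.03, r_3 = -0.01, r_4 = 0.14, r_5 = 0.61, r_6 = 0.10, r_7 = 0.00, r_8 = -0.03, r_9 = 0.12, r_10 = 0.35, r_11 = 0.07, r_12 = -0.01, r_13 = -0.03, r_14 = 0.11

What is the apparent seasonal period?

5

The largest autocorrelation is r_5 = 0.61, with a weaker echo at lag 10 (0.35); the remaining lags stay at or below 0.14.
The dominant spike at lag 5 indicates a seasonal period of 5.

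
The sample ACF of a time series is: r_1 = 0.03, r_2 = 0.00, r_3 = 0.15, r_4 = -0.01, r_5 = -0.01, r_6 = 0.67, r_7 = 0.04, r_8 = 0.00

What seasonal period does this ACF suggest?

The largest autocorrelation is r_6 = 0.67; the remaining lags stay at or below 0.15.
The dominant spike at lag 6 indicates a seasonal period of 6.

6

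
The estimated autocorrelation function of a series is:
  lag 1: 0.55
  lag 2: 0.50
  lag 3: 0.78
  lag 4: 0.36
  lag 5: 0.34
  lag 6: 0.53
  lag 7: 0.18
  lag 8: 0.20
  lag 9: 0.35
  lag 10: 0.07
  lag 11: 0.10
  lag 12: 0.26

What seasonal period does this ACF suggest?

The largest autocorrelation is r_3 = 0.78; the remaining lags stay at or below 0.55. The elevated value at lag 1 (0.55), dropping to 0.50 at lag 2, reflects decaying short-term dependence rather than seasonality.
The dominant spike at lag 3 indicates a seasonal period of 3.

3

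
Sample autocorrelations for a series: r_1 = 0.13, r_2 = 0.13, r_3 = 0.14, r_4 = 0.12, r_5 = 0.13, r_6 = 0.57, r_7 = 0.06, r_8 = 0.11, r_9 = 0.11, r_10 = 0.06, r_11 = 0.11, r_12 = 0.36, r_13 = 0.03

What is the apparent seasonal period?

6

The largest autocorrelation is r_6 = 0.57, with a weaker echo at lag 12 (0.36); the remaining lags stay at or below 0.14.
The dominant spike at lag 6 indicates a seasonal period of 6.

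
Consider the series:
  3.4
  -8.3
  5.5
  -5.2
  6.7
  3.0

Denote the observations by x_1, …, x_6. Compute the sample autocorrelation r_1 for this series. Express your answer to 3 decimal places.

-0.624

Mean x̄ = (3.4 − 8.3 + 5.5 − 5.2 + 6.7 + 3.0)/6 = 0.8500
Deviations from mean: 2.5500, -9.1500, 4.6500, -6.0500, 5.8500, 2.1500
Numerator Σ_{t=1}^{5}(x_t−x̄)(x_{t+1}−x̄) = -116.8275
Denominator Σ(x_t−x̄)² = 187.2950
r_1 = -116.8275 / 187.2950 = -0.624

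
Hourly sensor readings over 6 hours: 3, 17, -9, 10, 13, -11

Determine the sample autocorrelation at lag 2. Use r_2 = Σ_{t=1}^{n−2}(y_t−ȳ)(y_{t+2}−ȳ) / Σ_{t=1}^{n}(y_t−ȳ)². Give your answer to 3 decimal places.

Mean ȳ = (3 + 17 − 9 + 10 + 13 − 11)/6 = 3.8333
Deviations from mean: -0.8333, 13.1667, -12.8333, 6.1667, 9.1667, -14.8333
Σ(y_t−ȳ)(y_{t+2}−ȳ) = (10.6944) + (81.1944) + (-117.6389) + (-91.4722) = -117.2222
Denominator Σ(y_t−ȳ)² = 680.8333
r_2 = -117.2222 / 680.8333 = -0.172

-0.172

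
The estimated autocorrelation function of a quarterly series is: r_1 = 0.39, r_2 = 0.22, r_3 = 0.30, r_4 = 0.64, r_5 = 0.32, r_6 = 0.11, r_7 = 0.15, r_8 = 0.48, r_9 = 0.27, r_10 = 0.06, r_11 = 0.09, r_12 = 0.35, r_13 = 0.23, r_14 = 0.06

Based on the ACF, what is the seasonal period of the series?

The largest autocorrelation is r_4 = 0.64, with a weaker echo at lag 8 (0.48); the remaining lags stay at or below 0.39. The elevated value at lag 1 (0.39), dropping to 0.22 at lag 2, reflects decaying short-term dependence rather than seasonality.
The dominant spike at lag 4 indicates a seasonal period of 4.

4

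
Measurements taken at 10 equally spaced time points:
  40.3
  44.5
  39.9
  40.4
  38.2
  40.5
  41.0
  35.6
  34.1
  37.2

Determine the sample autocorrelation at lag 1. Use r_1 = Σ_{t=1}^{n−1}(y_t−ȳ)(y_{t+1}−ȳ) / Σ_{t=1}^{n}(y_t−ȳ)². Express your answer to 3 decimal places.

0.403

Mean ȳ = (40.3 + 44.5 + 39.9 + 40.4 + 38.2 + 40.5 + 41.0 + 35.6 + 34.1 + 37.2)/10 = 39.1700
Numerator Σ_{t=1}^{9}(y_t−ȳ)(y_{t+1}−ȳ) = 32.3171
Denominator Σ(y_t−ȳ)² = 80.1210
r_1 = 32.3171 / 80.1210 = 0.403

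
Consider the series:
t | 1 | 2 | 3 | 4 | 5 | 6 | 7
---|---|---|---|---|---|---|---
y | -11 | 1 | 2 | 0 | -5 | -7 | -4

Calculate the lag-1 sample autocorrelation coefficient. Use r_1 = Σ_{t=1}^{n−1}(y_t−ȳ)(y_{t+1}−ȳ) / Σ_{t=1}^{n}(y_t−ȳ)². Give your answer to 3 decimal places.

0.085

Mean ȳ = (-11 + 1 + 2 + 0 − 5 − 7 − 4)/7 = -3.4286
Σ(y_t−ȳ)(y_{t+1}−ȳ) = (-33.5306) + (24.0408) + (18.6122) + (-5.3878) + (5.6122) + (2.0408) = 11.3878
Denominator Σ(y_t−ȳ)² = 133.7143
r_1 = 11.3878 / 133.7143 = 0.085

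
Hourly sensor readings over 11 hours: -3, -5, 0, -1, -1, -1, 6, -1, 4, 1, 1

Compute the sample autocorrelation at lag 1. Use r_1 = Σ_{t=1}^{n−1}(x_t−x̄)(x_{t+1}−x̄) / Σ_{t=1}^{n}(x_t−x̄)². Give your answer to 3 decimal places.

Mean x̄ = (-3 − 5 + 0 − 1 − 1 − 1 + 6 − 1 + 4 + 1 + 1)/11 = 0.0000
Numerator Σ_{t=1}^{10}(x_t−x̄)(x_{t+1}−x̄) = 6.0000
Denominator Σ(x_t−x̄)² = 92.0000
r_1 = 6.0000 / 92.0000 = 0.065

0.065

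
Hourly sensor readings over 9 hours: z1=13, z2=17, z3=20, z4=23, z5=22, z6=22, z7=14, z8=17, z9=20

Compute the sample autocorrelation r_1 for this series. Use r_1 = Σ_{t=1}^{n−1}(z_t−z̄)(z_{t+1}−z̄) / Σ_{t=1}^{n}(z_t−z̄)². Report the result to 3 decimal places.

0.275

Mean z̄ = (13 + 17 + 20 + 23 + 22 + 22 + 14 + 17 + 20)/9 = 18.6667
Numerator Σ_{t=1}^{8}(z_t−z̄)(z_{t+1}−z̄) = 28.5556
Denominator Σ(z_t−z̄)² = 104.0000
r_1 = 28.5556 / 104.0000 = 0.275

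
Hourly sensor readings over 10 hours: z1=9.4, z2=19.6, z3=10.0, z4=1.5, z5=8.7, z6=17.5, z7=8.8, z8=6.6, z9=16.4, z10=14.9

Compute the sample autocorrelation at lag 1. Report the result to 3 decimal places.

Mean z̄ = (9.4 + 19.6 + 10.0 + 1.5 + 8.7 + 17.5 + 8.8 + 6.6 + 16.4 + 14.9)/10 = 11.3400
Numerator Σ_{t=1}^{9}(z_t−z̄)(z_{t+1}−z̄) = -13.7696
Denominator Σ(z_t−z̄)² = 282.7240
r_1 = -13.7696 / 282.7240 = -0.049

-0.049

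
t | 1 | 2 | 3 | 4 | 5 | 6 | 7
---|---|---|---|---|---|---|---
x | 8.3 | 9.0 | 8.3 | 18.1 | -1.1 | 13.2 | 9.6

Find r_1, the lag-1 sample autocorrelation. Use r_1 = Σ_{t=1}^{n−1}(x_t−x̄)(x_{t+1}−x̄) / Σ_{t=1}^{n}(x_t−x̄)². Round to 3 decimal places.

-0.686

Mean x̄ = (8.3 + 9.0 + 8.3 + 18.1 − 1.1 + 13.2 + 9.6)/7 = 9.3429
Deviations from mean: -1.0429, -0.3429, -1.0429, 8.7571, -10.4429, 3.8571, 0.2571
Numerator Σ_{t=1}^{6}(x_t−x̄)(x_{t+1}−x̄) = -139.1547
Denominator Σ(x_t−x̄)² = 202.9771
r_1 = -139.1547 / 202.9771 = -0.686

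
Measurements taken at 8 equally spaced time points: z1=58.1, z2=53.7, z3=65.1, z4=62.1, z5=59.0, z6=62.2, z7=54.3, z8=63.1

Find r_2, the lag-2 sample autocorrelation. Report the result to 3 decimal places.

-0.071

Mean z̄ = (58.1 + 53.7 + 65.1 + 62.1 + 59.0 + 62.2 + 54.3 + 63.1)/8 = 59.7000
Σ(z_t−z̄)(z_{t+2}−z̄) = (-8.6400) + (-14.4000) + (-3.7800) + (6.0000) + (3.7800) + (8.5000) = -8.5400
Denominator Σ(z_t−z̄)² = 120.9400
r_2 = -8.5400 / 120.9400 = -0.071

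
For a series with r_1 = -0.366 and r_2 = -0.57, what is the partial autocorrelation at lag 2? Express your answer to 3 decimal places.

φ_{22} = (r_2 − r_1²) / (1 − r_1²)
r_1² = (-0.366)² = 0.133956
Numerator = -0.57 − 0.1340 = -0.7040; denominator = 1 − 0.1340 = 0.8660
φ_{22} = -0.7040 / 0.8660 = -0.813

-0.813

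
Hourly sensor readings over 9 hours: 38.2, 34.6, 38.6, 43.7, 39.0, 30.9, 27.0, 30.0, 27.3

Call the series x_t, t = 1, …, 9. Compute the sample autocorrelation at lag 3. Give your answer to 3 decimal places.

Mean x̄ = (38.2 + 34.6 + 38.6 + 43.7 + 39.0 + 30.9 + 27.0 + 30.0 + 27.3)/9 = 34.3667
Σ(x_t−x̄)(x_{t+3}−x̄) = (35.7778) + (1.0811) + (-14.6756) + (-68.7556) + (-20.2322) + (24.4978) = -42.3067
Denominator Σ(x_t−x̄)² = 276.5400
r_3 = -42.3067 / 276.5400 = -0.153

-0.153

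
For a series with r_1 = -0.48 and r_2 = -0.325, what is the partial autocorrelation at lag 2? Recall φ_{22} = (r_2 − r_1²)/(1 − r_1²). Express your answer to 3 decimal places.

φ_{22} = (r_2 − r_1²) / (1 − r_1²)
r_1² = (-0.48)² = 0.2304
Numerator = -0.325 − 0.2304 = -0.5554; denominator = 1 − 0.2304 = 0.7696
φ_{22} = -0.5554 / 0.7696 = -0.722

-0.722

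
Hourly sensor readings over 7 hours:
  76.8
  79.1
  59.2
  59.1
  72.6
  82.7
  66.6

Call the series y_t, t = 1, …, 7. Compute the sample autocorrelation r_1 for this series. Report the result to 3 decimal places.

Mean ȳ = (76.8 + 79.1 + 59.2 + 59.1 + 72.6 + 82.7 + 66.6)/7 = 70.8714
Deviations from mean: 5.9286, 8.2286, -11.6714, -11.7714, 1.7286, 11.8286, -4.2714
Σ(y_t−ȳ)(y_{t+1}−ȳ) = (48.7837) + (-96.0392) + (137.3894) + (-20.3478) + (20.4465) + (-50.5249) = 39.7078
Denominator Σ(y_t−ȳ)² = 538.7943
r_1 = 39.7078 / 538.7943 = 0.074

0.074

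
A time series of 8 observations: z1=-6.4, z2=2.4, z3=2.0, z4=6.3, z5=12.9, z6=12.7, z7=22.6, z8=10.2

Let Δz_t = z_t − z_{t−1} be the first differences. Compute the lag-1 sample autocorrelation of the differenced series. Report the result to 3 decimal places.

First differences Δz: 8.8, -0.4, 4.3, 6.6, -0.2, 9.9, -12.4
Mean of differences = 2.3714
Numerator Σ(Δz_t−Δz̄)(Δz_{t+1}−Δz̄) = -156.4465
Denominator Σ(Δz_t−Δz̄)² = 352.0943
r_1(Δz) = -156.4465 / 352.0943 = -0.444

-0.444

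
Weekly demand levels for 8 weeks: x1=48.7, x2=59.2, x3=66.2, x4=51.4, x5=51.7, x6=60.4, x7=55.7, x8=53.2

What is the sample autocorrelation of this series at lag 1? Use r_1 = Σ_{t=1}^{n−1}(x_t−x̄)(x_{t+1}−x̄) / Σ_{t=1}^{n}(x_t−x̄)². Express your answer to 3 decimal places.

Mean x̄ = (48.7 + 59.2 + 66.2 + 51.4 + 51.7 + 60.4 + 55.7 + 53.2)/8 = 55.8125
Deviations from mean: -7.1125, 3.3875, 10.3875, -4.4125, -4.1125, 4.5875, -0.1125, -2.6125
Σ(x_t−x̄)(x_{t+1}−x̄) = (-24.0936) + (35.1877) + (-45.8348) + (18.1464) + (-18.8661) + (-0.5161) + (0.2939) = -35.6827
Denominator Σ(x_t−x̄)² = 234.2288
r_1 = -35.6827 / 234.2288 = -0.152

-0.152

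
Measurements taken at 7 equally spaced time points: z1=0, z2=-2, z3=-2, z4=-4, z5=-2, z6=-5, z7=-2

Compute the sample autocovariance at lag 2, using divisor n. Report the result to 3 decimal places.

Mean z̄ = (0 − 2 − 2 − 4 − 2 − 5 − 2)/7 = -2.4286
Σ_{t=1}^{5}(z_t−z̄)(z_{t+2}−z̄) = 4.7755
γ_2 = 4.7755 / 7 = 0.682

0.682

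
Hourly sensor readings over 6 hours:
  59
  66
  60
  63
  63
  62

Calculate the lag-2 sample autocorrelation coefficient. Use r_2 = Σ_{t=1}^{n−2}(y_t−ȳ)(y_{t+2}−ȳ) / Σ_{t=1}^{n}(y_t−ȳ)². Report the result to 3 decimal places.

Mean ȳ = (59 + 66 + 60 + 63 + 63 + 62)/6 = 62.1667
Deviations from mean: -3.1667, 3.8333, -2.1667, 0.8333, 0.8333, -0.1667
Σ(y_t−ȳ)(y_{t+2}−ȳ) = (6.8611) + (3.1944) + (-1.8056) + (-0.1389) = 8.1111
Denominator Σ(y_t−ȳ)² = 30.8333
r_2 = 8.1111 / 30.8333 = 0.263

0.263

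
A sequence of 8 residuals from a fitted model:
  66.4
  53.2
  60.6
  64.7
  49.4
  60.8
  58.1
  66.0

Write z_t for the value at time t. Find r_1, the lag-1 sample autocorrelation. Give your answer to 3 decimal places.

-0.448

Mean z̄ = (66.4 + 53.2 + 60.6 + 64.7 + 49.4 + 60.8 + 58.1 + 66.0)/8 = 59.9000
Deviations from mean: 6.5000, -6.7000, 0.7000, 4.8000, -10.5000, 0.9000, -1.8000, 6.1000
Numerator Σ_{t=1}^{7}(z_t−z̄)(z_{t+1}−z̄) = -117.3300
Denominator Σ(z_t−z̄)² = 262.1800
r_1 = -117.3300 / 262.1800 = -0.448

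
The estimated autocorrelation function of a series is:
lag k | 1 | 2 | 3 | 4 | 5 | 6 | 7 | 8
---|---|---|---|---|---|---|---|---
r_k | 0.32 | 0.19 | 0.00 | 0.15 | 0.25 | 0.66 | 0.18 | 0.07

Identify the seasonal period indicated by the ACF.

6

The largest autocorrelation is r_6 = 0.66; the remaining lags stay at or below 0.32. The elevated value at lag 1 (0.32), dropping to 0.19 at lag 2, reflects decaying short-term dependence rather than seasonality.
The dominant spike at lag 6 indicates a seasonal period of 6.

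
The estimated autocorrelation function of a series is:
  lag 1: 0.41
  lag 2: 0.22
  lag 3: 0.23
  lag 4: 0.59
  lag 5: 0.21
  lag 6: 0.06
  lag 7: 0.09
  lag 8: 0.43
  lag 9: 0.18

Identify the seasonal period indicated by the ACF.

4

The largest autocorrelation is r_4 = 0.59, with a weaker echo at lag 8 (0.43); the remaining lags stay at or below 0.41. The elevated value at lag 1 (0.41), dropping to 0.22 at lag 2, reflects decaying short-term dependence rather than seasonality.
The dominant spike at lag 4 indicates a seasonal period of 4.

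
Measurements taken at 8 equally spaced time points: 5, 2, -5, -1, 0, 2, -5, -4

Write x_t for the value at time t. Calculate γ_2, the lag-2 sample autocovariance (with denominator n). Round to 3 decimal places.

Mean x̄ = (5 + 2 − 5 − 1 + 0 + 2 − 5 − 4)/8 = -0.7500
Deviations: 5.7500, 2.7500, -4.2500, -0.2500, 0.7500, 2.7500, -4.2500, -3.2500
Σ_{t=1}^{6}(x_t−x̄)(x_{t+2}−x̄) = -41.1250
γ_2 = -41.1250 / 8 = -5.141

-5.141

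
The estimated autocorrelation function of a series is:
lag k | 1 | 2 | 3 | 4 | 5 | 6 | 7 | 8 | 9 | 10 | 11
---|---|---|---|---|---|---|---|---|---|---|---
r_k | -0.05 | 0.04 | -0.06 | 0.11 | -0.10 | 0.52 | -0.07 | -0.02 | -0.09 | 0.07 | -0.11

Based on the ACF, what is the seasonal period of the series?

The largest autocorrelation is r_6 = 0.52; the remaining lags stay at or below 0.11.
The dominant spike at lag 6 indicates a seasonal period of 6.

6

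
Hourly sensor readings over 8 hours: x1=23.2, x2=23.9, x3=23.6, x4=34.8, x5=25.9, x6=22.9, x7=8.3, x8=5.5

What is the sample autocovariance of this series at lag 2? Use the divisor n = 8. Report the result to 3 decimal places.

-0.909

Mean x̄ = (23.2 + 23.9 + 23.6 + 34.8 + 25.9 + 22.9 + 8.3 + 5.5)/8 = 21.0125
Σ_{t=1}^{6}(x_t−x̄)(x_{t+2}−x̄) = -7.2703
γ_2 = -7.2703 / 8 = -0.909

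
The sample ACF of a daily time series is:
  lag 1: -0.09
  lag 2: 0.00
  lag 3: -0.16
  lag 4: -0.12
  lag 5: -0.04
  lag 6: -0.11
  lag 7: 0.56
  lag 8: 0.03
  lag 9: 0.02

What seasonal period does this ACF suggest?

7

The largest autocorrelation is r_7 = 0.56; the remaining lags stay at or below 0.03.
The dominant spike at lag 7 indicates a seasonal period of 7.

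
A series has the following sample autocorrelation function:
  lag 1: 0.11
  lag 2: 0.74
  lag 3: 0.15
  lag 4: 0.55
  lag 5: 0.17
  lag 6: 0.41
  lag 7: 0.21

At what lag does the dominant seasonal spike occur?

The largest autocorrelation is r_2 = 0.74, with weaker echoes at lags 4 (0.55) and 6 (0.41); the remaining lags stay at or below 0.21.
The dominant spike at lag 2 indicates a seasonal period of 2.

2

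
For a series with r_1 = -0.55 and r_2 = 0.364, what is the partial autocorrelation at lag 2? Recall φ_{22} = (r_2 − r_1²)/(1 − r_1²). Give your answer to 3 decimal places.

φ_{22} = (r_2 − r_1²) / (1 − r_1²)
r_1² = (-0.55)² = 0.3025
Numerator = 0.364 − 0.3025 = 0.0615; denominator = 1 − 0.3025 = 0.6975
φ_{22} = 0.0615 / 0.6975 = 0.088

0.088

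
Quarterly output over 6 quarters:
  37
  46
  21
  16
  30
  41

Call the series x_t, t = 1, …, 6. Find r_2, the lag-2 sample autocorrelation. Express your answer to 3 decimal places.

-0.594

Mean x̄ = (37 + 46 + 21 + 16 + 30 + 41)/6 = 31.8333
Deviations from mean: 5.1667, 14.1667, -10.8333, -15.8333, -1.8333, 9.1667
Σ(x_t−x̄)(x_{t+2}−x̄) = (-55.9722) + (-224.3056) + (19.8611) + (-145.1389) = -405.5556
Denominator Σ(x_t−x̄)² = 682.8333
r_2 = -405.5556 / 682.8333 = -0.594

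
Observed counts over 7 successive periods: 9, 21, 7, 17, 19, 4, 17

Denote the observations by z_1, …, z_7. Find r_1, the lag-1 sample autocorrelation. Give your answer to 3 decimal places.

-0.650

Mean z̄ = (9 + 21 + 7 + 17 + 19 + 4 + 17)/7 = 13.4286
Deviations from mean: -4.4286, 7.5714, -6.4286, 3.5714, 5.5714, -9.4286, 3.5714
Σ(z_t−z̄)(z_{t+1}−z̄) = (-33.5306) + (-48.6735) + (-22.9592) + (19.8980) + (-52.5306) + (-33.6735) = -171.4694
Denominator Σ(z_t−z̄)² = 263.7143
r_1 = -171.4694 / 263.7143 = -0.650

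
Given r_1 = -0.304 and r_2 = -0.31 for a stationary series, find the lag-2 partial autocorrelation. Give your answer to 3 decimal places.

φ_{22} = (r_2 − r_1²) / (1 − r_1²)
r_1² = (-0.304)² = 0.092416
Numerator = -0.31 − 0.0924 = -0.4024; denominator = 1 − 0.0924 = 0.9076
φ_{22} = -0.4024 / 0.9076 = -0.443

-0.443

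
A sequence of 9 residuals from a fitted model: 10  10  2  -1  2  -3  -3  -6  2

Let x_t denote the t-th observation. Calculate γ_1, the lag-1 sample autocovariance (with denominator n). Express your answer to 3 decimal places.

13.497

Mean x̄ = (10 + 10 + 2 − 1 + 2 − 3 − 3 − 6 + 2)/9 = 1.4444
Σ_{t=1}^{8}(x_t−x̄)(x_{t+1}−x̄) = 121.4691
γ_1 = 121.4691 / 9 = 13.497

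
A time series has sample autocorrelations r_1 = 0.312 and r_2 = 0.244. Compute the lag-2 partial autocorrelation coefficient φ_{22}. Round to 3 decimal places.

0.162

φ_{22} = (r_2 − r_1²) / (1 − r_1²)
r_1² = (0.312)² = 0.097344
Numerator = 0.244 − 0.0973 = 0.1467; denominator = 1 − 0.0973 = 0.9027
φ_{22} = 0.1467 / 0.9027 = 0.162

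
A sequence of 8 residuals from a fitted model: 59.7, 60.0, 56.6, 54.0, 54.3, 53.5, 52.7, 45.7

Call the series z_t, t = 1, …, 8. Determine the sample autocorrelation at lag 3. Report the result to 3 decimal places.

-0.022

Mean z̄ = (59.7 + 60.0 + 56.6 + 54.0 + 54.3 + 53.5 + 52.7 + 45.7)/8 = 54.5625
Deviations from mean: 5.1375, 5.4375, 2.0375, -0.5625, -0.2625, -1.0625, -1.8625, -8.8625
Numerator Σ_{t=1}^{5}(z_t−z̄)(z_{t+3}−z̄) = -3.1080
Denominator Σ(z_t−z̄)² = 143.6388
r_3 = -3.1080 / 143.6388 = -0.022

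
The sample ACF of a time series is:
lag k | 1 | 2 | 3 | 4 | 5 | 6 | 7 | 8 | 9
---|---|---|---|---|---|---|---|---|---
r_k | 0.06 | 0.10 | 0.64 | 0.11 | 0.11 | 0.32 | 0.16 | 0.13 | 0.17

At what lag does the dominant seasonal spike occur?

The largest autocorrelation is r_3 = 0.64, with weaker echoes at lags 6 (0.32) and 9 (0.17); the remaining lags stay at or below 0.16.
The dominant spike at lag 3 indicates a seasonal period of 3.

3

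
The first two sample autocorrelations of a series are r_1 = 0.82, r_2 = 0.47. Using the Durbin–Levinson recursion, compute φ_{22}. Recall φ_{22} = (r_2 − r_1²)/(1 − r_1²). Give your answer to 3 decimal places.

φ_{22} = (r_2 − r_1²) / (1 − r_1²)
r_1² = (0.82)² = 0.6724
Numerator = 0.47 − 0.6724 = -0.2024; denominator = 1 − 0.6724 = 0.3276
φ_{22} = -0.2024 / 0.3276 = -0.618

-0.618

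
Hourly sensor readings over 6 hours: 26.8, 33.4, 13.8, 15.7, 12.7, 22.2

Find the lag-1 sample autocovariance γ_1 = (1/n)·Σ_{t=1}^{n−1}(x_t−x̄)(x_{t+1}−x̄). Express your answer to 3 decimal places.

8.803

Mean x̄ = (26.8 + 33.4 + 13.8 + 15.7 + 12.7 + 22.2)/6 = 20.7667
Deviations: 6.0333, 12.6333, -6.9667, -5.0667, -8.0667, 1.4333
Σ_{t=1}^{5}(x_t−x̄)(x_{t+1}−x̄) = 52.8156
γ_1 = 52.8156 / 6 = 8.803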